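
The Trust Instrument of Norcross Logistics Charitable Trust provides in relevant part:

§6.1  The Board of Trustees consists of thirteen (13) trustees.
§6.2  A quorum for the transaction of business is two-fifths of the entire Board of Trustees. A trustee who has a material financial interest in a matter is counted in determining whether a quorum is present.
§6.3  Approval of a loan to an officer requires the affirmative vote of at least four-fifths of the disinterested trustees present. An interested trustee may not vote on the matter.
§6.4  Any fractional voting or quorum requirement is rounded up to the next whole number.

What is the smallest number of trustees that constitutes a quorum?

6

2/5 of 13 = 5.20, rounded up to 6.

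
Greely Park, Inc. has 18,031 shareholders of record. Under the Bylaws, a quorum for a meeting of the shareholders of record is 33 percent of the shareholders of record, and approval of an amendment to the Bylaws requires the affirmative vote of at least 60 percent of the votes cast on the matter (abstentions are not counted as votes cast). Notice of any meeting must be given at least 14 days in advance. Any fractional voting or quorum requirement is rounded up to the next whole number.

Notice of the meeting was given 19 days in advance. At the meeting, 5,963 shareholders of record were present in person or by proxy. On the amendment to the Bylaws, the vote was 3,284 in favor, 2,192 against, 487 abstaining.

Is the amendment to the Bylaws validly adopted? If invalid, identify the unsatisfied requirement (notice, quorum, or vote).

Invalid — vote requirement not satisfied.

Notice: 19 days given; 14 required. Satisfied.
Quorum: 33% of 18,031 = 5,950.23, rounded up to 5,951; 5,963 present. Satisfied.
Vote: requires three-fifths of the votes cast (5,963 − 487 abstaining = 5,476); 3/5 of 5476 = 3285.60, rounded up to 3286, so 3,286 needed; 3,284 in favor. Not satisfied.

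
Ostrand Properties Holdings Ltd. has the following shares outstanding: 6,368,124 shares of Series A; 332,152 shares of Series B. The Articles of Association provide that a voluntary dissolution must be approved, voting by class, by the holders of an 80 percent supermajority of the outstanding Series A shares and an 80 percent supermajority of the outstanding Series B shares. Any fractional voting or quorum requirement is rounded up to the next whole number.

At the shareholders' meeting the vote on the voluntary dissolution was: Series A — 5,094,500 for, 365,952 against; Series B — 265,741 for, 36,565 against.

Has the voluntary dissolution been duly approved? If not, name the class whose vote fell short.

Series A: 4/5 of 6368124 = 5094499.20, rounded up to 5094500; 5,094,500 required, 5,094,500 in favor — approved.
Series B: 4/5 of 332152 = 265721.60, rounded up to 265722; 265,722 required, 265,741 in favor — approved.

Approved — every class gave the required vote.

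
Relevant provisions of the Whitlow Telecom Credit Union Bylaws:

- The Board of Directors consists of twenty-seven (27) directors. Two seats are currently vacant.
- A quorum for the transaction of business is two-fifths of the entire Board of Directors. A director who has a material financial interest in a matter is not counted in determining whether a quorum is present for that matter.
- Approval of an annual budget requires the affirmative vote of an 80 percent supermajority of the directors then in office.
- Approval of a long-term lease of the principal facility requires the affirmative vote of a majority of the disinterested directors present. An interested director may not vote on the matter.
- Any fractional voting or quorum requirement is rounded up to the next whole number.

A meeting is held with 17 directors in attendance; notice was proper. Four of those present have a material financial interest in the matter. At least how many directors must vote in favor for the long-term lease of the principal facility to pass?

7

The long-term lease of the principal facility requires a majority of the disinterested directors present (17 − 4 = 13).
A majority of 13 is 7.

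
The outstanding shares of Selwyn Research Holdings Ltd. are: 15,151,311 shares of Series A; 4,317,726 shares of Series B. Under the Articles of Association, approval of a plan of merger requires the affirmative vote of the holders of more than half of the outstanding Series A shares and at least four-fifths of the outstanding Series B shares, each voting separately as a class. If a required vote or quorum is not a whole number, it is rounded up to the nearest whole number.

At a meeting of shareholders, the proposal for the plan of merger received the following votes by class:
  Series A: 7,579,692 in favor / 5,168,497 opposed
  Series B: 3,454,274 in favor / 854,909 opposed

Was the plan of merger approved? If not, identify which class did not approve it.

Series A: a majority of 15151311 is 7575656; 7,575,656 required, 7,579,692 in favor — approved.
Series B: 4/5 of 4317726 = 3454180.80, rounded up to 3454181; 3,454,181 required, 3,454,274 in favor — approved.

Approved — every class gave the required vote.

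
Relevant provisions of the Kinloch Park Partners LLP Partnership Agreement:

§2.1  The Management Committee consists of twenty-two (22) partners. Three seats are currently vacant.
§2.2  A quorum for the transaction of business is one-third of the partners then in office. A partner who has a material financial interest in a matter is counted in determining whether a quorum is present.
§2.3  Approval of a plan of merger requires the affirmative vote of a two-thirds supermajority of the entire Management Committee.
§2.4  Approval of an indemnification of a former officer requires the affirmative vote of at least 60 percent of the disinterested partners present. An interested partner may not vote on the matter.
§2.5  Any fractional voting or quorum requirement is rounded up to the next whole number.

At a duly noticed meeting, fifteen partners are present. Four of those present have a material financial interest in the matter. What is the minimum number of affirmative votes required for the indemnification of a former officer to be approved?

7

The indemnification of a former officer requires three-fifths of the disinterested partners present (15 − 4 = 11).
3/5 of 11 = 6.60, rounded up to 7.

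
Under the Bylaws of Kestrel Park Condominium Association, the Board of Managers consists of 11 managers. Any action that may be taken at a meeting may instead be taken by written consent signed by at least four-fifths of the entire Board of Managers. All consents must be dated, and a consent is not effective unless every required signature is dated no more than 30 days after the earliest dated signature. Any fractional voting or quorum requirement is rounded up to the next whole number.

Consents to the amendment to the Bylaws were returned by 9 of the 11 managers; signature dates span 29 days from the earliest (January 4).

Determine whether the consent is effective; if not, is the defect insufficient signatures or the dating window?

Effective — both the signature and dating-window requirements are satisfied.

Signatures required: at least four-fifths of 11 — 4/5 of 11 = 8.80, rounded up to 9, so 9 needed; 9 signed. Sufficient.
Dating window: the latest signature is 29 days after the earliest; the limit is 30 days. Within the window.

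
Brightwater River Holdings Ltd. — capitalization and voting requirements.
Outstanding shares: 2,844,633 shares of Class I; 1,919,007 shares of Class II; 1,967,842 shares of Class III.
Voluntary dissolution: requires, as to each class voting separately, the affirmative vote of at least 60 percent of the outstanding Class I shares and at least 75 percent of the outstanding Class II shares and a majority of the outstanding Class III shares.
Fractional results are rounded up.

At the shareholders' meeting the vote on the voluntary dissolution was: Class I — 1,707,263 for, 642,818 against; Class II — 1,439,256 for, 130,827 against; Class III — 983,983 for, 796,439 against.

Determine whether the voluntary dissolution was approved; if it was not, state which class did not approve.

Approved — every class gave the required vote.

Class I: 3/5 of 2844633 = 1706779.80, rounded up to 1706780; 1,706,780 required, 1,707,263 in favor — approved.
Class II: 3/4 of 1919007 = 1439255.25, rounded up to 1439256; 1,439,256 required, 1,439,256 in favor — approved.
Class III: a majority of 1967842 is 983922; 983,922 required, 983,983 in favor — approved.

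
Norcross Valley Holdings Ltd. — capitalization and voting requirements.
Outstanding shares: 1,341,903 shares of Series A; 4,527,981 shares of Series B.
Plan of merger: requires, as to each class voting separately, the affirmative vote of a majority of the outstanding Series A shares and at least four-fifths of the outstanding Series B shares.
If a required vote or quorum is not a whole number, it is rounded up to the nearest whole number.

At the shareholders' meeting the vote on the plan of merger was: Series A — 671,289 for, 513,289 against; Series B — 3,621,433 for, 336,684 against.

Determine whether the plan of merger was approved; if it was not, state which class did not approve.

Series A: a majority of 1341903 is 670952; 670,952 required, 671,289 in favor — approved.
Series B: 4/5 of 4527981 = 3622384.80, rounded up to 3622385; 3,622,385 required, 3,621,433 in favor — not approved.

Not approved — the Series B shares did not give the required vote.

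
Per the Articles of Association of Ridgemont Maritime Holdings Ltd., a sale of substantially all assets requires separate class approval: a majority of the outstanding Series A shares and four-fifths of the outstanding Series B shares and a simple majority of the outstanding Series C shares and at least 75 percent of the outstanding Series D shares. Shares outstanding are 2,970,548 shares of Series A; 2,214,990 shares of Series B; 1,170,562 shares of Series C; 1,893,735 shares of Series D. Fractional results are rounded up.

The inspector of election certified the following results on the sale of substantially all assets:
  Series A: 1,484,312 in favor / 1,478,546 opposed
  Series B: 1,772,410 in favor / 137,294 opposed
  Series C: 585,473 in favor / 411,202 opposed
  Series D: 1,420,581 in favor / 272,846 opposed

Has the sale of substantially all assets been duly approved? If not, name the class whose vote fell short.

Not approved — the Series A shares did not give the required vote.

Series A: a majority of 2970548 is 1485275; 1,485,275 required, 1,484,312 in favor — not approved.
Series B: 4/5 of 2214990 = 1771992; 1,771,992 required, 1,772,410 in favor — approved.
Series C: a majority of 1170562 is 585282; 585,282 required, 585,473 in favor — approved.
Series D: 3/4 of 1893735 = 1420301.25, rounded up to 1420302; 1,420,302 required, 1,420,581 in favor — approved.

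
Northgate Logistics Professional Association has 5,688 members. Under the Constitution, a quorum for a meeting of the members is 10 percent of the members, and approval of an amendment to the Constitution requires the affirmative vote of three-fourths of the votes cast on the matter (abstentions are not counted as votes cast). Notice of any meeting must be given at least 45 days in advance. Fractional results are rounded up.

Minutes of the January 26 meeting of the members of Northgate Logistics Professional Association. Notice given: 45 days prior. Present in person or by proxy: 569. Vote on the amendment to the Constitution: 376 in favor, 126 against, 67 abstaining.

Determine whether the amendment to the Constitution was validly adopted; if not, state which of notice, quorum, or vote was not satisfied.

Invalid — vote requirement not satisfied.

Notice: 45 days given; 45 required. Satisfied.
Quorum: 10% of 5,688 = 568.80, rounded up to 569; 569 present. Satisfied.
Vote: requires three-fourths of the votes cast (569 − 67 abstaining = 502); 3/4 of 502 = 376.50, rounded up to 377, so 377 needed; 376 in favor. Not satisfied.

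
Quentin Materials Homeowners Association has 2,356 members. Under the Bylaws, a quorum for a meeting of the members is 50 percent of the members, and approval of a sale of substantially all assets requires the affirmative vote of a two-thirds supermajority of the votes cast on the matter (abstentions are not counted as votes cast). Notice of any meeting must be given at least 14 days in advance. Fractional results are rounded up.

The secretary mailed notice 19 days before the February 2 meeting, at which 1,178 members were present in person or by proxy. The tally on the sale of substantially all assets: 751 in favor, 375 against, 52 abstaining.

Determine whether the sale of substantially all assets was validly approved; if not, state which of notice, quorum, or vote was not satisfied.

Notice: 19 days given; 14 required. Satisfied.
Quorum: 50% of 2,356 = 1,178; 1,178 present. Satisfied.
Vote: requires two-thirds of the votes cast (1,178 − 52 abstaining = 1,126); 2/3 of 1126 = 750.67, rounded up to 751, so 751 needed; 751 in favor. Satisfied.

Valid — all requirements satisfied.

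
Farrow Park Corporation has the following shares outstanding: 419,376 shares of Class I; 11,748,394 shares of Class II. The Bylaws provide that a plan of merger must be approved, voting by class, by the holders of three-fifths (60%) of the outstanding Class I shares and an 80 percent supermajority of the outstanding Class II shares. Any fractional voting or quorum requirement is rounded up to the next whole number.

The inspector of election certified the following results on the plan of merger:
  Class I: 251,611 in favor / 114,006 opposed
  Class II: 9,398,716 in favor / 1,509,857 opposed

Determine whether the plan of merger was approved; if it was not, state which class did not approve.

Not approved — the Class I shares did not give the required vote.

Class I: 3/5 of 419376 = 251625.60, rounded up to 251626; 251,626 required, 251,611 in favor — not approved.
Class II: 4/5 of 11748394 = 9398715.20, rounded up to 9398716; 9,398,716 required, 9,398,716 in favor — approved.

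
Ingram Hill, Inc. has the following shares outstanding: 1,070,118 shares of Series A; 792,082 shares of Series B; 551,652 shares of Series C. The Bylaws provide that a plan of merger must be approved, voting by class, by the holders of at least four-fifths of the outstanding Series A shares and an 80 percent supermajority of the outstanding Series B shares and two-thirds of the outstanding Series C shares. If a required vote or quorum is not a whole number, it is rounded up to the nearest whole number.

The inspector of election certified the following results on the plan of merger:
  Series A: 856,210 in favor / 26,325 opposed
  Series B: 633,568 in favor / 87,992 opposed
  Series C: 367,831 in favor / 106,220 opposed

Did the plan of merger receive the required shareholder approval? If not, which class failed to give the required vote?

Not approved — the Series B shares did not give the required vote.

Series A: 4/5 of 1070118 = 856094.40, rounded up to 856095; 856,095 required, 856,210 in favor — approved.
Series B: 4/5 of 792082 = 633665.60, rounded up to 633666; 633,666 required, 633,568 in favor — not approved.
Series C: 2/3 of 551652 = 367768; 367,768 required, 367,831 in favor — approved.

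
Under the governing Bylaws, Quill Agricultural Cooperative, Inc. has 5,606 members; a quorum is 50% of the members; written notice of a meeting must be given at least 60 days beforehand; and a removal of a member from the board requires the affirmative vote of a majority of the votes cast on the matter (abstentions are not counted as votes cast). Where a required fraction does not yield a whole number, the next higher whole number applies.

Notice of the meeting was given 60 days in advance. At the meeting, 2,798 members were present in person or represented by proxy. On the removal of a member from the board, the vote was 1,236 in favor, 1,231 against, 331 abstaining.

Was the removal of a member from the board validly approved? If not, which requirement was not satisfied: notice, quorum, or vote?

Invalid — quorum requirement not satisfied.

Notice: 60 days given; 60 required. Satisfied.
Quorum: 50% of 5,606 = 2,803; 2,798 present. Not satisfied.
Vote: requires a majority of the votes cast (2,798 − 331 abstaining = 2,467); a majority of 2467 is 1234, so 1,234 needed; 1,236 in favor. Satisfied.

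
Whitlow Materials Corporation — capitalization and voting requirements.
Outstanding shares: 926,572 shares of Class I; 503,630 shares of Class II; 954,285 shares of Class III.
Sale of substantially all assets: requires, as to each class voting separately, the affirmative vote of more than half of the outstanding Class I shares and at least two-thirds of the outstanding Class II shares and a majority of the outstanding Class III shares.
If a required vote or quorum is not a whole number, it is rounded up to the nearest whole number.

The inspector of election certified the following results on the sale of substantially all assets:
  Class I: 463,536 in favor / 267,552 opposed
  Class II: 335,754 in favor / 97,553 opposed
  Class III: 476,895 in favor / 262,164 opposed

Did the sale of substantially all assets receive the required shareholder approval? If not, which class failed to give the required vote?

Not approved — the Class III shares did not give the required vote.

Class I: a majority of 926572 is 463287; 463,287 required, 463,536 in favor — approved.
Class II: 2/3 of 503630 = 335753.33, rounded up to 335754; 335,754 required, 335,754 in favor — approved.
Class III: a majority of 954285 is 477143; 477,143 required, 476,895 in favor — not approved.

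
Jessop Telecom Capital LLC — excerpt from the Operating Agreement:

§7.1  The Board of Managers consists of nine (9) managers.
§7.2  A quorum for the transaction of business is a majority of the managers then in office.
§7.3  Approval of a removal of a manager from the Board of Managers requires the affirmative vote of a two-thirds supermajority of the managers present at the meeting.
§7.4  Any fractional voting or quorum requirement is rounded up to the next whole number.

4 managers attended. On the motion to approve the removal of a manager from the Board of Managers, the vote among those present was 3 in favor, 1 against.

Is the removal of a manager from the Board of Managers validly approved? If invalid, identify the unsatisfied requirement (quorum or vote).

Quorum: 4 present; quorum is 5. Not satisfied.
Vote: the removal of a manager from the Board of Managers requires two-thirds of the managers present (4). 2/3 of 4 = 2.67, rounded up to 3, so 3 affirmative votes are needed; 3 voted in favor. Satisfied. (Moot — without a quorum no business can be validly transacted.)

Invalid — quorum requirement not satisfied.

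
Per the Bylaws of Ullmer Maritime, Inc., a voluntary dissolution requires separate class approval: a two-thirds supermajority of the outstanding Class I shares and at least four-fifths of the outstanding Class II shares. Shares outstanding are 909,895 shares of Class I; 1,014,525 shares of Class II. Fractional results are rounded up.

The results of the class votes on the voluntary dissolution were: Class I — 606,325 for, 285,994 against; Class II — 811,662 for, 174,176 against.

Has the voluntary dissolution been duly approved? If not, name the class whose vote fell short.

Not approved — the Class I shares did not give the required vote.

Class I: 2/3 of 909895 = 606596.67, rounded up to 606597; 606,597 required, 606,325 in favor — not approved.
Class II: 4/5 of 1014525 = 811620; 811,620 required, 811,662 in favor — approved.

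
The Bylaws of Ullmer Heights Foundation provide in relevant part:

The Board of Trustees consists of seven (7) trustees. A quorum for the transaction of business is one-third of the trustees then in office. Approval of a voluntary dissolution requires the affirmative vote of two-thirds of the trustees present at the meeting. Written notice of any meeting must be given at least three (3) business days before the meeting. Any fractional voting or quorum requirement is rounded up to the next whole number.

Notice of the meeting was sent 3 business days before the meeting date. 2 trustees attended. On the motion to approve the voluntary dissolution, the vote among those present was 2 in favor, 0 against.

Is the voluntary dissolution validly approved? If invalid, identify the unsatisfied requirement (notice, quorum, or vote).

Notice: 3 business days given; 3 required (3 ≥ 3). Satisfied.
Quorum: 2 present; quorum is 3. Not satisfied.
Vote: the voluntary dissolution requires two-thirds of the trustees present (2). 2/3 of 2 = 1.33, rounded up to 2, so 2 affirmative votes are needed; 2 voted in favor. Satisfied. (Moot — without a quorum no business can be validly transacted.)

Invalid — quorum requirement not satisfied.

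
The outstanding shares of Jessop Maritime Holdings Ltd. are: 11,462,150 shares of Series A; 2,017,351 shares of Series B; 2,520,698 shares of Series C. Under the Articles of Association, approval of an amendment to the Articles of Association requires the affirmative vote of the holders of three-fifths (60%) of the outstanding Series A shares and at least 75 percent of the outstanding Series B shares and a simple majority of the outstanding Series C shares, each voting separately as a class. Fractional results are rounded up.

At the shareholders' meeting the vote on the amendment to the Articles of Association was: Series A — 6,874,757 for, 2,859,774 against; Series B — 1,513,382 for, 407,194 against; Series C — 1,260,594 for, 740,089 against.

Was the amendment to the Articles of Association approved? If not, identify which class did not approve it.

Series A: 3/5 of 11462150 = 6877290; 6,877,290 required, 6,874,757 in favor — not approved.
Series B: 3/4 of 2017351 = 1513013.25, rounded up to 1513014; 1,513,014 required, 1,513,382 in favor — approved.
Series C: a majority of 2520698 is 1260350; 1,260,350 required, 1,260,594 in favor — approved.

Not approved — the Series A shares did not give the required vote.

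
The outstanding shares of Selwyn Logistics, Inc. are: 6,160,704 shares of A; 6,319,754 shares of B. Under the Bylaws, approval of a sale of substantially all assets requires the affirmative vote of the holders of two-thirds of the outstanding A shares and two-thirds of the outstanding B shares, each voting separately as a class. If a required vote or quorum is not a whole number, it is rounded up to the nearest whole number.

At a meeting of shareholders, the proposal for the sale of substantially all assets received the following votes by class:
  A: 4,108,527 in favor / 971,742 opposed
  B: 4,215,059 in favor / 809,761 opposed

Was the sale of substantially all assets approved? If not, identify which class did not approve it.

Approved — every class gave the required vote.

A: 2/3 of 6160704 = 4107136; 4,107,136 required, 4,108,527 in favor — approved.
B: 2/3 of 6319754 = 4213169.33, rounded up to 4213170; 4,213,170 required, 4,215,059 in favor — approved.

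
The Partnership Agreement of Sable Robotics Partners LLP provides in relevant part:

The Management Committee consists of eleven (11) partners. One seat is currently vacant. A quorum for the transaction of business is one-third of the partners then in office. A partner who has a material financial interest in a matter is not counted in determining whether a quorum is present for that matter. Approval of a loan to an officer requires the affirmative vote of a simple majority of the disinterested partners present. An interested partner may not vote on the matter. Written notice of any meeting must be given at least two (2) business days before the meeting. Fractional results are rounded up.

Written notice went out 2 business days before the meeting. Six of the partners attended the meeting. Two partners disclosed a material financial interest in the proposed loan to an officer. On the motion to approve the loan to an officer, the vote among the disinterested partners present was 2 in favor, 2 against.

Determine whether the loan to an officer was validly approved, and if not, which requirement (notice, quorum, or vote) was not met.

Invalid — vote requirement not satisfied.

Notice: 2 business days given; 2 required (2 ≥ 2). Satisfied.
Quorum: 6 present, but the 2 interested partners do not count, leaving 4. Quorum is 4. Satisfied.
Vote: the loan to an officer requires a majority of the disinterested partners present (6 − 2 = 4). A majority of 4 is 3, so 3 affirmative votes are needed; 2 voted in favor. Not satisfied.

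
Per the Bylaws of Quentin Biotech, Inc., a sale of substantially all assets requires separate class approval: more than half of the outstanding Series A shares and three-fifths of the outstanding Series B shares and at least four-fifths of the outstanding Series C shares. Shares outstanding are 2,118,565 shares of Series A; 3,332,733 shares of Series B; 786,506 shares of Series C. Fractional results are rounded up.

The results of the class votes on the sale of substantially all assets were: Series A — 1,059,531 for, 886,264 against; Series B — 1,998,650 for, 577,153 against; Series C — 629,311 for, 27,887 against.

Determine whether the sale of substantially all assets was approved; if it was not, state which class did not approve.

Series A: a majority of 2118565 is 1059283; 1,059,283 required, 1,059,531 in favor — approved.
Series B: 3/5 of 3332733 = 1999639.80, rounded up to 1999640; 1,999,640 required, 1,998,650 in favor — not approved.
Series C: 4/5 of 786506 = 629204.80, rounded up to 629205; 629,205 required, 629,311 in favor — approved.

Not approved — the Series B shares did not give the required vote.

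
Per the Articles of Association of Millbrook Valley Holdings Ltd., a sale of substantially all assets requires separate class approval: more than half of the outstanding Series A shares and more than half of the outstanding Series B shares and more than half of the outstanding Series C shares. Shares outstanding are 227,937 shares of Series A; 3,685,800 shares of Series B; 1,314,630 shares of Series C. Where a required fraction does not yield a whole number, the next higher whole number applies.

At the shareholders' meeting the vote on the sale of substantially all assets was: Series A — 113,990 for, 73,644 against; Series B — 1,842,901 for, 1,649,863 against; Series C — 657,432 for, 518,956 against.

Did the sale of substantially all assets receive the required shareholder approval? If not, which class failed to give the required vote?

Approved — every class gave the required vote.

Series A: a majority of 227937 is 113969; 113,969 required, 113,990 in favor — approved.
Series B: a majority of 3685800 is 1842901; 1,842,901 required, 1,842,901 in favor — approved.
Series C: a majority of 1314630 is 657316; 657,316 required, 657,432 in favor — approved.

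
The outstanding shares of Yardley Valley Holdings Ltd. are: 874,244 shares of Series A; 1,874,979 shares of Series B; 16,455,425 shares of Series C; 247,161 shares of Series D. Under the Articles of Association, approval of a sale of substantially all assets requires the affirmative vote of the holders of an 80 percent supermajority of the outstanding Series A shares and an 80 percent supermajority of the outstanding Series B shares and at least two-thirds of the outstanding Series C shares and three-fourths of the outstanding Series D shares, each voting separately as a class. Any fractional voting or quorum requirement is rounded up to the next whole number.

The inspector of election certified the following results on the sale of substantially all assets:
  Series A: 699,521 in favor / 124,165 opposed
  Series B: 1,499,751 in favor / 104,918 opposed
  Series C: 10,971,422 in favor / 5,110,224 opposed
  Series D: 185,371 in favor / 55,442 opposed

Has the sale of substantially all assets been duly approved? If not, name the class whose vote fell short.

Series A: 4/5 of 874244 = 699395.20, rounded up to 699396; 699,396 required, 699,521 in favor — approved.
Series B: 4/5 of 1874979 = 1499983.20, rounded up to 1499984; 1,499,984 required, 1,499,751 in favor — not approved.
Series C: 2/3 of 16455425 = 10970283.33, rounded up to 10970284; 10,970,284 required, 10,971,422 in favor — approved.
Series D: 3/4 of 247161 = 185370.75, rounded up to 185371; 185,371 required, 185,371 in favor — approved.

Not approved — the Series B shares did not give the required vote.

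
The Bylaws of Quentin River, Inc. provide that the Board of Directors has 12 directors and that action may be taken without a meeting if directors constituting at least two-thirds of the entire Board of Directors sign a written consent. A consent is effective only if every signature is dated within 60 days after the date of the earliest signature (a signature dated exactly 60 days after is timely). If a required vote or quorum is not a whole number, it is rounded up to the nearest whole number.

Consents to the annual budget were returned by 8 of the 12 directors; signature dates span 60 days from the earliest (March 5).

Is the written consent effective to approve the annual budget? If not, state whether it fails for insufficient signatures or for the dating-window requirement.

Signatures required: at least two-thirds of 12 — 2/3 of 12 = 8, so 8 needed; 8 signed. Sufficient.
Dating window: the latest signature is 60 days after the earliest; the limit is 60 days. Within the window.

Effective — both the signature and dating-window requirements are satisfied.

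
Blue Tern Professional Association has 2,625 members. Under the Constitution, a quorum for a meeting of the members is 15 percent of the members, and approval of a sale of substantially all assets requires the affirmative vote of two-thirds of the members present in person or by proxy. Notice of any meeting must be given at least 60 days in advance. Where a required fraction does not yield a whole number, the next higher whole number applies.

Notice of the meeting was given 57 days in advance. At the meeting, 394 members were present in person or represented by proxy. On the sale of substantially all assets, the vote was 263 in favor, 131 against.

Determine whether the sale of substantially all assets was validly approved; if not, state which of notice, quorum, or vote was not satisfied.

Invalid — notice requirement not satisfied.

Notice: 57 days given; 60 required. Not satisfied.
Quorum: 15% of 2,625 = 393.75, rounded up to 394; 394 present. Satisfied.
Vote: requires two-thirds of those present (394); 2/3 of 394 = 262.67, rounded up to 263, so 263 needed; 263 in favor. Satisfied.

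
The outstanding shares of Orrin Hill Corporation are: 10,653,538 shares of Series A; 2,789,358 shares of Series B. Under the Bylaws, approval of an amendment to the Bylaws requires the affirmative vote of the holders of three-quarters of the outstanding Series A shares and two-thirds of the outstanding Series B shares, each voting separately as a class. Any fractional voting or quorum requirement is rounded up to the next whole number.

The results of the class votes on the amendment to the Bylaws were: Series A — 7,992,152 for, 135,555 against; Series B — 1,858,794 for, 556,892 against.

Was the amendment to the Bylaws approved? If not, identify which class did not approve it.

Not approved — the Series B shares did not give the required vote.

Series A: 3/4 of 10653538 = 7990153.50, rounded up to 7990154; 7,990,154 required, 7,992,152 in favor — approved.
Series B: 2/3 of 2789358 = 1859572; 1,859,572 required, 1,858,794 in favor — not approved.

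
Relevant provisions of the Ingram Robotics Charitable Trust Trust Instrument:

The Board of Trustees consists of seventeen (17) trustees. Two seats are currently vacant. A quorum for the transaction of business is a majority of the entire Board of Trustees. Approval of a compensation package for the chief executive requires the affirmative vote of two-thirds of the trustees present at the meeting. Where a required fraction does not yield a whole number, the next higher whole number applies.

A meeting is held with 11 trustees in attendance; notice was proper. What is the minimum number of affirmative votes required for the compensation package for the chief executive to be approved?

8

The compensation package for the chief executive requires two-thirds of the trustees present (11).
2/3 of 11 = 7.33, rounded up to 8.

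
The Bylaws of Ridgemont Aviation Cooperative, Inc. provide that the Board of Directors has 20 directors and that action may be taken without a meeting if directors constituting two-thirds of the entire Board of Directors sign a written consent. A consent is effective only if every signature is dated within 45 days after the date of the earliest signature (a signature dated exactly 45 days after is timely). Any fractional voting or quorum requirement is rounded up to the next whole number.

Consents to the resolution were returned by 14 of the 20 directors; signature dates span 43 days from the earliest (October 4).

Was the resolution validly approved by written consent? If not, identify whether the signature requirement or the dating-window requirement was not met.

Signatures required: two-thirds of 20 — 2/3 of 20 = 13.33, rounded up to 14, so 14 needed; 14 signed. Sufficient.
Dating window: the latest signature is 43 days after the earliest; the limit is 45 days. Within the window.

Effective — both the signature and dating-window requirements are satisfied.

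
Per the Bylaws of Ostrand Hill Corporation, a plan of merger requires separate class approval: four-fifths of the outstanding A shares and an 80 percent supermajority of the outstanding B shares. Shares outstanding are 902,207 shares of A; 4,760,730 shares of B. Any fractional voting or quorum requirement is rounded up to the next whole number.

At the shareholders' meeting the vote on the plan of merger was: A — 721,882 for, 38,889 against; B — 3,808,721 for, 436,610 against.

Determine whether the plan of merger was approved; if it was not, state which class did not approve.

Approved — every class gave the required vote.

A: 4/5 of 902207 = 721765.60, rounded up to 721766; 721,766 required, 721,882 in favor — approved.
B: 4/5 of 4760730 = 3808584; 3,808,584 required, 3,808,721 in favor — approved.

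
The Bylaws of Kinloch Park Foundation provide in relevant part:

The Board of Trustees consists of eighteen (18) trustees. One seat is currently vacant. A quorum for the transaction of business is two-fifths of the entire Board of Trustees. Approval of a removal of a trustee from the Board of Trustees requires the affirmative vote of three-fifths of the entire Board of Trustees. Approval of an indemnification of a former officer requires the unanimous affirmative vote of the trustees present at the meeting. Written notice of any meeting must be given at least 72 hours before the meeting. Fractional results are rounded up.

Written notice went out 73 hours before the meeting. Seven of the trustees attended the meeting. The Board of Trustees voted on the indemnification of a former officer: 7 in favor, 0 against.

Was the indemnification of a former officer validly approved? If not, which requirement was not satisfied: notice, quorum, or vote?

Invalid — quorum requirement not satisfied.

Notice: 73 hours given; 72 required (73 ≥ 72). Satisfied.
Quorum: 7 present; quorum is 8. Not satisfied.
Vote: the indemnification of a former officer requires the unanimous vote of the trustees present (7). Unanimous means all 7, so 7 affirmative votes are needed; 7 voted in favor. Satisfied. (Moot — without a quorum no business can be validly transacted.)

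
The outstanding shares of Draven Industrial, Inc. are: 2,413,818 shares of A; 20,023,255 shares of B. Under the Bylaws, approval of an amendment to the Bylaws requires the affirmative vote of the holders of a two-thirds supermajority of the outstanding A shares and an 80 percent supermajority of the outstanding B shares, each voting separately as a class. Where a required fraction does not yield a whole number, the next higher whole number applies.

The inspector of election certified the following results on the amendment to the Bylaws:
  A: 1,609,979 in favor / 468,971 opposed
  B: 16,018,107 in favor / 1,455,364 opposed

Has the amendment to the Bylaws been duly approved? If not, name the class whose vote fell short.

A: 2/3 of 2413818 = 1609212; 1,609,212 required, 1,609,979 in favor — approved.
B: 4/5 of 20023255 = 16018604; 16,018,604 required, 16,018,107 in favor — not approved.

Not approved — the B shares did not give the required vote.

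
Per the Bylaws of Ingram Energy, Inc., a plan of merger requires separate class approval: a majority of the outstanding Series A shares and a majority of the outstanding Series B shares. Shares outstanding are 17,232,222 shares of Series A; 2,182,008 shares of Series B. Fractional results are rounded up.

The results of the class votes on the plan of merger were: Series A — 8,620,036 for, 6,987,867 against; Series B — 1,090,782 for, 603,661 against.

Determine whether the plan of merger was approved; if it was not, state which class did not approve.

Series A: a majority of 17232222 is 8616112; 8,616,112 required, 8,620,036 in favor — approved.
Series B: a majority of 2182008 is 1091005; 1,091,005 required, 1,090,782 in favor — not approved.

Not approved — the Series B shares did not give the required vote.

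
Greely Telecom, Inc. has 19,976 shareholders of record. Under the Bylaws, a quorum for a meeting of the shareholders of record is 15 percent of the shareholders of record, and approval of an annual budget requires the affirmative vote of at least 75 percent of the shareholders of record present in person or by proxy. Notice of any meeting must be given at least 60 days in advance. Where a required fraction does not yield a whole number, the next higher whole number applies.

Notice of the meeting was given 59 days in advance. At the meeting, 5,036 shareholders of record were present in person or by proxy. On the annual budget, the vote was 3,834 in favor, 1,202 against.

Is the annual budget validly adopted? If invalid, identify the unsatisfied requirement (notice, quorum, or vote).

Notice: 59 days given; 60 required. Not satisfied.
Quorum: 15% of 19,976 = 2,996.40, rounded up to 2,997; 5,036 present. Satisfied.
Vote: requires three-fourths of those present (5,036); 3/4 of 5036 = 3777, so 3,777 needed; 3,834 in favor. Satisfied.

Invalid — notice requirement not satisfied.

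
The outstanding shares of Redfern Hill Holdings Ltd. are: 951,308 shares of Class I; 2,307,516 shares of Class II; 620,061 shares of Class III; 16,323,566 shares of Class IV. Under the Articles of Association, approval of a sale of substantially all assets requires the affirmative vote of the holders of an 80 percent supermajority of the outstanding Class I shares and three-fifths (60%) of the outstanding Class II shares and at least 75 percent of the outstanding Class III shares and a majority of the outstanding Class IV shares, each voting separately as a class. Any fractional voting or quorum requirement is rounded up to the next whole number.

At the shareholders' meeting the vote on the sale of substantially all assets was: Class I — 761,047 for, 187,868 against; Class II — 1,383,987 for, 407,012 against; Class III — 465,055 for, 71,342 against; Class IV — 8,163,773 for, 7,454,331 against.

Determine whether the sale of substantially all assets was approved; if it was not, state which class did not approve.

Not approved — the Class II shares did not give the required vote.

Class I: 4/5 of 951308 = 761046.40, rounded up to 761047; 761,047 required, 761,047 in favor — approved.
Class II: 3/5 of 2307516 = 1384509.60, rounded up to 1384510; 1,384,510 required, 1,383,987 in favor — not approved.
Class III: 3/4 of 620061 = 465045.75, rounded up to 465046; 465,046 required, 465,055 in favor — approved.
Class IV: a majority of 16323566 is 8161784; 8,161,784 required, 8,163,773 in favor — approved.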